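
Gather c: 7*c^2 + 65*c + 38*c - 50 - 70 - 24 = 7*c^2 + 103*c - 144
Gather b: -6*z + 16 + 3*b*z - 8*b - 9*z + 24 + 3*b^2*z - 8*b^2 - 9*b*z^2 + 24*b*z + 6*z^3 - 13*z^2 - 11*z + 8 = b^2*(3*z - 8) + b*(-9*z^2 + 27*z - 8) + 6*z^3 - 13*z^2 - 26*z + 48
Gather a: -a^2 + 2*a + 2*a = -a^2 + 4*a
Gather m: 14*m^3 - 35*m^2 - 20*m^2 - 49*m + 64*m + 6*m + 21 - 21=14*m^3 - 55*m^2 + 21*m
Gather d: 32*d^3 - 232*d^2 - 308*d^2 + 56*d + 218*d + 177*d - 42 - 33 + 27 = 32*d^3 - 540*d^2 + 451*d - 48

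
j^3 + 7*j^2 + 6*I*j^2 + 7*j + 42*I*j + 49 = (j + 7)*(j - I)*(j + 7*I)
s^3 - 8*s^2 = s^2*(s - 8)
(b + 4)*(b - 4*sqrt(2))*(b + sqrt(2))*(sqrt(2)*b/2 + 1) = sqrt(2)*b^4/2 - 2*b^3 + 2*sqrt(2)*b^3 - 7*sqrt(2)*b^2 - 8*b^2 - 28*sqrt(2)*b - 8*b - 32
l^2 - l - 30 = (l - 6)*(l + 5)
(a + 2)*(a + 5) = a^2 + 7*a + 10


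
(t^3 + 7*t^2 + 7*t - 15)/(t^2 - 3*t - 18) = (t^2 + 4*t - 5)/(t - 6)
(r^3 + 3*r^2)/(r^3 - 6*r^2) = (r + 3)/(r - 6)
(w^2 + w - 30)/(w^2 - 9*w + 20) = (w + 6)/(w - 4)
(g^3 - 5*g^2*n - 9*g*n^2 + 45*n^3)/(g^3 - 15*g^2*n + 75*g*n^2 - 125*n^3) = (g^2 - 9*n^2)/(g^2 - 10*g*n + 25*n^2)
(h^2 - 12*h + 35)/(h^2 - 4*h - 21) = (h - 5)/(h + 3)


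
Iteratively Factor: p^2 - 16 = (p - 4)*(p + 4)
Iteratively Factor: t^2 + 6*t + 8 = (t + 2)*(t + 4)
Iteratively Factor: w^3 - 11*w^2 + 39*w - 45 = (w - 3)*(w^2 - 8*w + 15) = (w - 5)*(w - 3)*(w - 3)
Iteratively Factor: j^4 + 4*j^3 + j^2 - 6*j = (j - 1)*(j^3 + 5*j^2 + 6*j) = (j - 1)*(j + 2)*(j^2 + 3*j) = (j - 1)*(j + 2)*(j + 3)*(j)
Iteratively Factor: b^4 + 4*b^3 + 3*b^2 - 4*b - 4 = (b + 2)*(b^3 + 2*b^2 - b - 2) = (b - 1)*(b + 2)*(b^2 + 3*b + 2) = (b - 1)*(b + 2)^2*(b + 1)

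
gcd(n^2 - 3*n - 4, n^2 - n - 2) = n + 1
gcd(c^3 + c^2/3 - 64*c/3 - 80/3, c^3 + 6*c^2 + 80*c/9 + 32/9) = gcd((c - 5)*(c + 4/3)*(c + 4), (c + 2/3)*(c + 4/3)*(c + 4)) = c^2 + 16*c/3 + 16/3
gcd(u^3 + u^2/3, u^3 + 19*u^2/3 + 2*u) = u^2 + u/3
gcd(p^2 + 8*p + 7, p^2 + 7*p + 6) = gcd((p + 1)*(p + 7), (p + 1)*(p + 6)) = p + 1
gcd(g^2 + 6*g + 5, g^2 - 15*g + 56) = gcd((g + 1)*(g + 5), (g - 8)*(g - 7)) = 1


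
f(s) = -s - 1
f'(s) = -1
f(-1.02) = 0.02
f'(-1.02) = -1.00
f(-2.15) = 1.15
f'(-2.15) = -1.00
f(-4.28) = 3.28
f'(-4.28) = -1.00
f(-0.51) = -0.49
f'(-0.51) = -1.00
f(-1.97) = 0.97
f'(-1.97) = -1.00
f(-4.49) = 3.49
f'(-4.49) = -1.00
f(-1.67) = 0.67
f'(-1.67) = -1.00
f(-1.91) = 0.91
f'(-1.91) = -1.00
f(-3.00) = 2.00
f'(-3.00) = -1.00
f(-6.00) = 5.00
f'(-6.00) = -1.00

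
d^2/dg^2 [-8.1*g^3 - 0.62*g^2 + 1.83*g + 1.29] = -48.6*g - 1.24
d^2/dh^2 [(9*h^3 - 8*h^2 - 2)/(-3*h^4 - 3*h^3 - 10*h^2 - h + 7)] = 2*(-81*h^9 + 216*h^8 + 1026*h^7 + 471*h^6 - 2061*h^5 + 1458*h^4 + 949*h^3 + 2739*h^2 - 1137*h + 534)/(27*h^12 + 81*h^11 + 351*h^10 + 594*h^9 + 1035*h^8 + 729*h^7 - 260*h^6 - 1077*h^5 - 1755*h^4 + 22*h^3 + 1449*h^2 + 147*h - 343)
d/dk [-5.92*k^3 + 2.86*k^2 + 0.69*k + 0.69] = -17.76*k^2 + 5.72*k + 0.69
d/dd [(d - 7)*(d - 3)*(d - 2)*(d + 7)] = 4*d^3 - 15*d^2 - 86*d + 245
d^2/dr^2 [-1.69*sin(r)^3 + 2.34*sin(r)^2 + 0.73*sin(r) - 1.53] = 0.5375*sin(r) - 3.8025*sin(3*r) + 4.68*cos(2*r)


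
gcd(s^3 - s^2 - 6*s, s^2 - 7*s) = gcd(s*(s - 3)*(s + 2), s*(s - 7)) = s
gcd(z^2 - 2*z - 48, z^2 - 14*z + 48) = z - 8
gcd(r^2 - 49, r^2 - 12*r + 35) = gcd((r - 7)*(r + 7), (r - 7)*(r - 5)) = r - 7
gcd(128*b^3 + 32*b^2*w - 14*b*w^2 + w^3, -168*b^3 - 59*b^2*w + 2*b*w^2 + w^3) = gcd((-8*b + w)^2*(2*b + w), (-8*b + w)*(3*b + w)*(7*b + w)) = -8*b + w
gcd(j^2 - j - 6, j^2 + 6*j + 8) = j + 2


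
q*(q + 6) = q^2 + 6*q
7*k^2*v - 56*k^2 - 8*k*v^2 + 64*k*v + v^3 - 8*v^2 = (-7*k + v)*(-k + v)*(v - 8)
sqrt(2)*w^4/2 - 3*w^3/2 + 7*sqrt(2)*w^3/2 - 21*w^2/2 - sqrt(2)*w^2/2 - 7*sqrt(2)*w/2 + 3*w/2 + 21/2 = (w - 1)*(w + 7)*(w - 3*sqrt(2)/2)*(sqrt(2)*w/2 + sqrt(2)/2)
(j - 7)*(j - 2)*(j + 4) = j^3 - 5*j^2 - 22*j + 56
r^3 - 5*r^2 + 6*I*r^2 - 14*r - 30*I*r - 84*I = (r - 7)*(r + 2)*(r + 6*I)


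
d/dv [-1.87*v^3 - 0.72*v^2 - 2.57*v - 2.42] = -5.61*v^2 - 1.44*v - 2.57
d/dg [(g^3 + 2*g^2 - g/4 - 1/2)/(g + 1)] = (8*g^3 + 20*g^2 + 16*g + 1)/(4*(g^2 + 2*g + 1))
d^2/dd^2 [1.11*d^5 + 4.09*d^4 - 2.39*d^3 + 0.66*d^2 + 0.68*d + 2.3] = 22.2*d^3 + 49.08*d^2 - 14.34*d + 1.32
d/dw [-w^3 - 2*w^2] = w*(-3*w - 4)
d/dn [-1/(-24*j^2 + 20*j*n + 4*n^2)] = (5*j + 2*n)/(4*(-6*j^2 + 5*j*n + n^2)^2)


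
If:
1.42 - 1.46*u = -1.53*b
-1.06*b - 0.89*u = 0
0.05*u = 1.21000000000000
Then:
No Solution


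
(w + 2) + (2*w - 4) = 3*w - 2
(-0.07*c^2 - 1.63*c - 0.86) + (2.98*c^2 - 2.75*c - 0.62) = 2.91*c^2 - 4.38*c - 1.48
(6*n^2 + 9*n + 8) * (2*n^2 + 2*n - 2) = 12*n^4 + 30*n^3 + 22*n^2 - 2*n - 16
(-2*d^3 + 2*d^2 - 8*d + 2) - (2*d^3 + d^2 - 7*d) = -4*d^3 + d^2 - d + 2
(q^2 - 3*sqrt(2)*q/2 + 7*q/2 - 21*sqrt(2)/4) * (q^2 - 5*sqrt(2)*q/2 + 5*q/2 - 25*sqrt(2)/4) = q^4 - 4*sqrt(2)*q^3 + 6*q^3 - 24*sqrt(2)*q^2 + 65*q^2/4 - 35*sqrt(2)*q + 45*q + 525/8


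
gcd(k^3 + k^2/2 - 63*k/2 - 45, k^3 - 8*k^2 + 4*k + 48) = k - 6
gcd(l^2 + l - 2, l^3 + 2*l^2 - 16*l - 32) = l + 2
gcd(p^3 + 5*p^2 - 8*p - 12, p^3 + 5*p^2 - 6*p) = p + 6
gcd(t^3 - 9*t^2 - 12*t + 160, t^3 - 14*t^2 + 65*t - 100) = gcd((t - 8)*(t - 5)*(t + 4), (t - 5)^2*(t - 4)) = t - 5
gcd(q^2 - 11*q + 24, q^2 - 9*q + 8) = q - 8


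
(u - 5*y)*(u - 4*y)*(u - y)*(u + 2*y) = u^4 - 8*u^3*y + 9*u^2*y^2 + 38*u*y^3 - 40*y^4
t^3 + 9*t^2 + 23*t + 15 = (t + 1)*(t + 3)*(t + 5)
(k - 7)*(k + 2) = k^2 - 5*k - 14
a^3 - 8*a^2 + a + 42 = (a - 7)*(a - 3)*(a + 2)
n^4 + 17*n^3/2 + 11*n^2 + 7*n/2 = n*(n + 1/2)*(n + 1)*(n + 7)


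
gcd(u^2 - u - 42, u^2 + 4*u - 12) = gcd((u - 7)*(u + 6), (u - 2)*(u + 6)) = u + 6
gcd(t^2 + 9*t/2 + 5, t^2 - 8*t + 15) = 1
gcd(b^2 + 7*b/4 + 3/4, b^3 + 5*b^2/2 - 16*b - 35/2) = b + 1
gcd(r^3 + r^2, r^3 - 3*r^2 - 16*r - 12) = r + 1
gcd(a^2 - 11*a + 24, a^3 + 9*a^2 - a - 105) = a - 3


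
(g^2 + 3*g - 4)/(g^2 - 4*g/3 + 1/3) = 3*(g + 4)/(3*g - 1)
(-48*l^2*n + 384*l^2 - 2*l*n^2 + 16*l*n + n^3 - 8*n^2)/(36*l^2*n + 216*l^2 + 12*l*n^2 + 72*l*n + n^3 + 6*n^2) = (-8*l*n + 64*l + n^2 - 8*n)/(6*l*n + 36*l + n^2 + 6*n)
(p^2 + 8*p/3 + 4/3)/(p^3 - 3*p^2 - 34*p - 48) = (p + 2/3)/(p^2 - 5*p - 24)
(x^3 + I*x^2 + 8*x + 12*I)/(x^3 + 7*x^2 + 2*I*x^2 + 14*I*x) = (x^2 - I*x + 6)/(x*(x + 7))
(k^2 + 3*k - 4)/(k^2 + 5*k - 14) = (k^2 + 3*k - 4)/(k^2 + 5*k - 14)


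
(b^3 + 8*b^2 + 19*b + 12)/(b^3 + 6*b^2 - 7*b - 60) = (b^2 + 4*b + 3)/(b^2 + 2*b - 15)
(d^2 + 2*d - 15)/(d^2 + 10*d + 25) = (d - 3)/(d + 5)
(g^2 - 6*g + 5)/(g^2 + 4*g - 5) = (g - 5)/(g + 5)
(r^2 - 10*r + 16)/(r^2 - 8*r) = (r - 2)/r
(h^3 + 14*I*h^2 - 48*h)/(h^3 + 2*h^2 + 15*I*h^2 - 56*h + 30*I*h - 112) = h*(h + 6*I)/(h^2 + h*(2 + 7*I) + 14*I)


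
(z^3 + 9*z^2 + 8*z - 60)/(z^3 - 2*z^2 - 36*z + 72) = (z + 5)/(z - 6)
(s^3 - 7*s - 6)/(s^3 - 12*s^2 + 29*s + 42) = (s^2 - s - 6)/(s^2 - 13*s + 42)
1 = 1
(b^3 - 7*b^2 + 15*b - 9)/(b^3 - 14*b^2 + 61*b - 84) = (b^2 - 4*b + 3)/(b^2 - 11*b + 28)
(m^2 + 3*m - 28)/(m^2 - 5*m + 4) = (m + 7)/(m - 1)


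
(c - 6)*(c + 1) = c^2 - 5*c - 6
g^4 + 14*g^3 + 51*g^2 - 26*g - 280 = (g - 2)*(g + 4)*(g + 5)*(g + 7)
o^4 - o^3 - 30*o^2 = o^2*(o - 6)*(o + 5)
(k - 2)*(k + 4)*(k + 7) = k^3 + 9*k^2 + 6*k - 56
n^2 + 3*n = n*(n + 3)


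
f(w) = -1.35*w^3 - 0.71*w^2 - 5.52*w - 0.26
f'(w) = -4.05*w^2 - 1.42*w - 5.52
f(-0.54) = 2.73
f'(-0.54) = -5.93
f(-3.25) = 56.52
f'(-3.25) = -43.68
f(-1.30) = 8.68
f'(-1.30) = -10.52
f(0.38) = -2.53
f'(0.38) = -6.64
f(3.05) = -62.00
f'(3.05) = -47.53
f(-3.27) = 57.40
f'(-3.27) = -44.18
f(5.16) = -233.12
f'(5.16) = -120.68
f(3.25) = -72.04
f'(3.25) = -52.91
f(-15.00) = 4479.04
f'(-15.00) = -895.47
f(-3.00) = 46.36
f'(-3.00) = -37.71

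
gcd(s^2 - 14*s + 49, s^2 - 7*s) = s - 7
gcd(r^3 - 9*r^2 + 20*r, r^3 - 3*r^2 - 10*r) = r^2 - 5*r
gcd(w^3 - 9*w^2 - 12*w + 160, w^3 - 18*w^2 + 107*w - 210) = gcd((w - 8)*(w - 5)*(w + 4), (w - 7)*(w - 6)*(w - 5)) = w - 5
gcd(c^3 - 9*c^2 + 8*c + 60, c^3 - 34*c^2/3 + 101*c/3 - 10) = c^2 - 11*c + 30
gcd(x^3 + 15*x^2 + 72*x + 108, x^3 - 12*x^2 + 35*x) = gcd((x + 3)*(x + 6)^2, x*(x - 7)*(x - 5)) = 1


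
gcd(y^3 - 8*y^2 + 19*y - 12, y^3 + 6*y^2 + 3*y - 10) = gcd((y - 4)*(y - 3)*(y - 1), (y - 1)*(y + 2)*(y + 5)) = y - 1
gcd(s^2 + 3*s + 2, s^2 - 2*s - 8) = s + 2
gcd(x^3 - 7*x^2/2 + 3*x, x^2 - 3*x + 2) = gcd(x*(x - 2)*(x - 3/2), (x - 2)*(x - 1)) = x - 2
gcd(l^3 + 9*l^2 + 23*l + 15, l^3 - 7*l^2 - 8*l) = l + 1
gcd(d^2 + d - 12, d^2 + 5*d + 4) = d + 4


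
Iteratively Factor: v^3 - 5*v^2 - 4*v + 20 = (v + 2)*(v^2 - 7*v + 10) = (v - 2)*(v + 2)*(v - 5)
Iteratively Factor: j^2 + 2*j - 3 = (j - 1)*(j + 3)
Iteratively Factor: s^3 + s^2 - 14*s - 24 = (s + 2)*(s^2 - s - 12) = (s + 2)*(s + 3)*(s - 4)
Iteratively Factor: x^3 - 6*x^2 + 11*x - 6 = (x - 3)*(x^2 - 3*x + 2) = (x - 3)*(x - 1)*(x - 2)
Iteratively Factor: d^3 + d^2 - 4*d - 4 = (d - 2)*(d^2 + 3*d + 2) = (d - 2)*(d + 1)*(d + 2)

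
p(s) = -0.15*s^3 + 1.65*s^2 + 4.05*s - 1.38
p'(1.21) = 7.38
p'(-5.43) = -27.14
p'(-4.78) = -22.01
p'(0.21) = 4.72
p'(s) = -0.45*s^2 + 3.3*s + 4.05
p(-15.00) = 815.37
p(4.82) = 39.68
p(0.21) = -0.46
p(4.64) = 37.95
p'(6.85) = 5.54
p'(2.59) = 9.58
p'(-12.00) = -100.35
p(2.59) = 17.57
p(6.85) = 55.57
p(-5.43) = 49.29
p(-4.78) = 33.34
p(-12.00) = 446.82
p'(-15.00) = -146.70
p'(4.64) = 9.67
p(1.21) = 5.67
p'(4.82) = 9.50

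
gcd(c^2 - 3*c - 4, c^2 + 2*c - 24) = c - 4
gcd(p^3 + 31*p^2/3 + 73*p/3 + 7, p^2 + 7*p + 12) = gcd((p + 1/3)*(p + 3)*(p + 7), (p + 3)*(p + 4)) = p + 3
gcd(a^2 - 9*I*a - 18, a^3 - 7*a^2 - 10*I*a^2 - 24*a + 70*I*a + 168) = a - 6*I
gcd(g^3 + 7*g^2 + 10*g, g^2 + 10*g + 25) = g + 5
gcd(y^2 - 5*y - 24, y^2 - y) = 1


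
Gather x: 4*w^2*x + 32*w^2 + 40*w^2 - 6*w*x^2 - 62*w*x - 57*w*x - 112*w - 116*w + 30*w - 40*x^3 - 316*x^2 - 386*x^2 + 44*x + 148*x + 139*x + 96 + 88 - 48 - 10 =72*w^2 - 198*w - 40*x^3 + x^2*(-6*w - 702) + x*(4*w^2 - 119*w + 331) + 126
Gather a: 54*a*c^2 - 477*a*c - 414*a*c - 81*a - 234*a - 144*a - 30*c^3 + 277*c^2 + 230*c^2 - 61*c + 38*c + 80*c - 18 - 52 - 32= a*(54*c^2 - 891*c - 459) - 30*c^3 + 507*c^2 + 57*c - 102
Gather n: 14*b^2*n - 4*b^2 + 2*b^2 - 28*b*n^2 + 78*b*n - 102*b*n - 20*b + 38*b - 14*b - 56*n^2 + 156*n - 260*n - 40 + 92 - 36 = -2*b^2 + 4*b + n^2*(-28*b - 56) + n*(14*b^2 - 24*b - 104) + 16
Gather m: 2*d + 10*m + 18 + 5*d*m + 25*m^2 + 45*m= 2*d + 25*m^2 + m*(5*d + 55) + 18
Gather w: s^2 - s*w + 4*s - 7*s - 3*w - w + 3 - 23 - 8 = s^2 - 3*s + w*(-s - 4) - 28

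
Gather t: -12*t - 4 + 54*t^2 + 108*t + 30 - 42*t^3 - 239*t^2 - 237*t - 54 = -42*t^3 - 185*t^2 - 141*t - 28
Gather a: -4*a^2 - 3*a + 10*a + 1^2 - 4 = -4*a^2 + 7*a - 3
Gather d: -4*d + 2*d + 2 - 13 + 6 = -2*d - 5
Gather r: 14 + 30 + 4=48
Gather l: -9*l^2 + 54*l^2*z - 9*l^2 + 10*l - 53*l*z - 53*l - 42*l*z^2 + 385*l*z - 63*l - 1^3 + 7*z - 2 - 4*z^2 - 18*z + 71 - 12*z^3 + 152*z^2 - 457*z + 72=l^2*(54*z - 18) + l*(-42*z^2 + 332*z - 106) - 12*z^3 + 148*z^2 - 468*z + 140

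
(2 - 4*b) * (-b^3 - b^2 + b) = 4*b^4 + 2*b^3 - 6*b^2 + 2*b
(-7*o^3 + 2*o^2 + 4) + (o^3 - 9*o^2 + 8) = -6*o^3 - 7*o^2 + 12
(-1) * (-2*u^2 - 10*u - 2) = 2*u^2 + 10*u + 2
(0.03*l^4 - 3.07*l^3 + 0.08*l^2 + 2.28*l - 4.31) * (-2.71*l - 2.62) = -0.0813*l^5 + 8.2411*l^4 + 7.8266*l^3 - 6.3884*l^2 + 5.7065*l + 11.2922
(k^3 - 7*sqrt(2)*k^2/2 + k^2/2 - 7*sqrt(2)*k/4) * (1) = k^3 - 7*sqrt(2)*k^2/2 + k^2/2 - 7*sqrt(2)*k/4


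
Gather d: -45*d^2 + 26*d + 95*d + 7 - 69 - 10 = -45*d^2 + 121*d - 72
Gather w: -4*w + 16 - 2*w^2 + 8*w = -2*w^2 + 4*w + 16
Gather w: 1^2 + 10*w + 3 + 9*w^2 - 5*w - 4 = 9*w^2 + 5*w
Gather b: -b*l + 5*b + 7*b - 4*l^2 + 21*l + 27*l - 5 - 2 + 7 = b*(12 - l) - 4*l^2 + 48*l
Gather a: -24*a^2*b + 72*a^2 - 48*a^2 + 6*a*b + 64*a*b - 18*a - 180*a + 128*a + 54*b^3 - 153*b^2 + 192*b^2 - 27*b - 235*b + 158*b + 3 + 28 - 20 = a^2*(24 - 24*b) + a*(70*b - 70) + 54*b^3 + 39*b^2 - 104*b + 11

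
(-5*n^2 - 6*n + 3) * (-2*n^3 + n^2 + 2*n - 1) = 10*n^5 + 7*n^4 - 22*n^3 - 4*n^2 + 12*n - 3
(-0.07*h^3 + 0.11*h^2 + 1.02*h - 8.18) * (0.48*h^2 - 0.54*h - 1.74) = -0.0336*h^5 + 0.0906*h^4 + 0.552*h^3 - 4.6686*h^2 + 2.6424*h + 14.2332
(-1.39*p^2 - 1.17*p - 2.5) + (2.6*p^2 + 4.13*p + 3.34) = 1.21*p^2 + 2.96*p + 0.84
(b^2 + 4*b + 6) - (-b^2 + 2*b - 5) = 2*b^2 + 2*b + 11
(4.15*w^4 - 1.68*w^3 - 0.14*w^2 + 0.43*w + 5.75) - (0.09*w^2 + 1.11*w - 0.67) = 4.15*w^4 - 1.68*w^3 - 0.23*w^2 - 0.68*w + 6.42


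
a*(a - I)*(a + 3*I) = a^3 + 2*I*a^2 + 3*a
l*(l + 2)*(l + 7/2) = l^3 + 11*l^2/2 + 7*l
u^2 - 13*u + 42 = (u - 7)*(u - 6)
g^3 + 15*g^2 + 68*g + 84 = (g + 2)*(g + 6)*(g + 7)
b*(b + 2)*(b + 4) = b^3 + 6*b^2 + 8*b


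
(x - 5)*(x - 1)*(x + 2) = x^3 - 4*x^2 - 7*x + 10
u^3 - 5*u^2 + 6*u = u*(u - 3)*(u - 2)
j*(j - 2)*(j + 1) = j^3 - j^2 - 2*j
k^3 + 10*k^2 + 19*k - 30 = (k - 1)*(k + 5)*(k + 6)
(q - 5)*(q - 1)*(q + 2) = q^3 - 4*q^2 - 7*q + 10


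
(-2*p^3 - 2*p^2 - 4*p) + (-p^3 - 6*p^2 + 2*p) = -3*p^3 - 8*p^2 - 2*p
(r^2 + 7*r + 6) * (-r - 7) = -r^3 - 14*r^2 - 55*r - 42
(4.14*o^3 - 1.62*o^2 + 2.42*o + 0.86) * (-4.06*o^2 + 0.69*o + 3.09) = -16.8084*o^5 + 9.4338*o^4 + 1.8496*o^3 - 6.8276*o^2 + 8.0712*o + 2.6574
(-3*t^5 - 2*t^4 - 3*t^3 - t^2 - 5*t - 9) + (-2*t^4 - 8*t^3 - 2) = -3*t^5 - 4*t^4 - 11*t^3 - t^2 - 5*t - 11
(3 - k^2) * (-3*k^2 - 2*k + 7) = 3*k^4 + 2*k^3 - 16*k^2 - 6*k + 21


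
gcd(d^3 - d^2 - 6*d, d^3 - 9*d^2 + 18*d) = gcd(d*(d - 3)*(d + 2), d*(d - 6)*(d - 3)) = d^2 - 3*d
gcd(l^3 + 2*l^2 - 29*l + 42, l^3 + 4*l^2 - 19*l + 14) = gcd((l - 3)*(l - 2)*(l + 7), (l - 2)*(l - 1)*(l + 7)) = l^2 + 5*l - 14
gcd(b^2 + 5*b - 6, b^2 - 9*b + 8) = b - 1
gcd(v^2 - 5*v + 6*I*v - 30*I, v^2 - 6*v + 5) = v - 5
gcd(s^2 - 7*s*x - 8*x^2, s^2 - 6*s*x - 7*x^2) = s + x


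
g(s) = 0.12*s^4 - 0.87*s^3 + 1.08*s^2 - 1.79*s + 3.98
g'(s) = 0.48*s^3 - 2.61*s^2 + 2.16*s - 1.79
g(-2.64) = 38.07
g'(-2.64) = -34.51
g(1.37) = 1.74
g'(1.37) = -2.50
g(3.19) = -6.56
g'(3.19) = -5.88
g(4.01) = -10.90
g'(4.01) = -4.15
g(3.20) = -6.61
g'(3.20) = -5.88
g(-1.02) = 7.98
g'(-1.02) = -7.22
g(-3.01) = 52.73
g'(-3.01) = -45.03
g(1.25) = 2.02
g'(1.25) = -2.23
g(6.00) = -0.28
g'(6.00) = 20.89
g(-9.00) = 1529.12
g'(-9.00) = -582.56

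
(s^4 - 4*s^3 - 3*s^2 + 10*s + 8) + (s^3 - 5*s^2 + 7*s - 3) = s^4 - 3*s^3 - 8*s^2 + 17*s + 5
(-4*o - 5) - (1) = -4*o - 6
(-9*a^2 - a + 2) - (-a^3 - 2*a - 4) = a^3 - 9*a^2 + a + 6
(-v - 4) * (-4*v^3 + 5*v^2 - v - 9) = 4*v^4 + 11*v^3 - 19*v^2 + 13*v + 36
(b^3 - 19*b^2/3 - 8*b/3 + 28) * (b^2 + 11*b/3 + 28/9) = b^5 - 8*b^4/3 - 205*b^3/9 - 40*b^2/27 + 2548*b/27 + 784/9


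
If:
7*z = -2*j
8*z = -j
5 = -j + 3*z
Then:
No Solution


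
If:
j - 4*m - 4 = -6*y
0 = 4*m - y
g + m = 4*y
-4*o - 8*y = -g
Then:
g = 15*y/4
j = 4 - 5*y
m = y/4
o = -17*y/16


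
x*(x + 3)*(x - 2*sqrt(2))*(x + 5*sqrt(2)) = x^4 + 3*x^3 + 3*sqrt(2)*x^3 - 20*x^2 + 9*sqrt(2)*x^2 - 60*x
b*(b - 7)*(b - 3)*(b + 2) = b^4 - 8*b^3 + b^2 + 42*b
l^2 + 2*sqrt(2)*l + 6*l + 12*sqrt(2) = (l + 6)*(l + 2*sqrt(2))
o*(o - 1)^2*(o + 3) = o^4 + o^3 - 5*o^2 + 3*o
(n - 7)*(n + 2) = n^2 - 5*n - 14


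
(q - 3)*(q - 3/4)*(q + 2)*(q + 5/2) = q^4 + 3*q^3/4 - 77*q^2/8 - 69*q/8 + 45/4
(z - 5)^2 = z^2 - 10*z + 25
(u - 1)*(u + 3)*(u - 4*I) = u^3 + 2*u^2 - 4*I*u^2 - 3*u - 8*I*u + 12*I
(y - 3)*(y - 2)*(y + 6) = y^3 + y^2 - 24*y + 36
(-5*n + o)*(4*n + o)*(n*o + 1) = -20*n^3*o - n^2*o^2 - 20*n^2 + n*o^3 - n*o + o^2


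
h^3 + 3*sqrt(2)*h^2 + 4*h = h*(h + sqrt(2))*(h + 2*sqrt(2))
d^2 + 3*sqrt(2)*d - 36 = (d - 3*sqrt(2))*(d + 6*sqrt(2))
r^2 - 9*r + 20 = (r - 5)*(r - 4)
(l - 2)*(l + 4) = l^2 + 2*l - 8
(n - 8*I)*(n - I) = n^2 - 9*I*n - 8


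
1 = 1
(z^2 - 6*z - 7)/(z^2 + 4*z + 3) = (z - 7)/(z + 3)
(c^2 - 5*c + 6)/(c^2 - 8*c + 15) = (c - 2)/(c - 5)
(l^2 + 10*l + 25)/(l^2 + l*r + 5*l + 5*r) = (l + 5)/(l + r)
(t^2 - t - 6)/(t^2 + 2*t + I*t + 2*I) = (t - 3)/(t + I)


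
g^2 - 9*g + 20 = (g - 5)*(g - 4)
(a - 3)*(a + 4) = a^2 + a - 12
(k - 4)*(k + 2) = k^2 - 2*k - 8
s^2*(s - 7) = s^3 - 7*s^2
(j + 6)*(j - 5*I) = j^2 + 6*j - 5*I*j - 30*I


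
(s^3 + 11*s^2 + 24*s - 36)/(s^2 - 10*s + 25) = (s^3 + 11*s^2 + 24*s - 36)/(s^2 - 10*s + 25)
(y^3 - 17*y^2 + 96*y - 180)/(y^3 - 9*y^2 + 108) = (y - 5)/(y + 3)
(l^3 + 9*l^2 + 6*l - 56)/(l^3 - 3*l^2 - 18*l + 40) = (l + 7)/(l - 5)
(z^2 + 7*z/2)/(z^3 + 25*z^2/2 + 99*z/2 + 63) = z/(z^2 + 9*z + 18)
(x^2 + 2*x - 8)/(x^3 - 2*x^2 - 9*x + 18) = (x + 4)/(x^2 - 9)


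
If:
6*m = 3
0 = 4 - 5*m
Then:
No Solution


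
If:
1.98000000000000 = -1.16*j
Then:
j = -1.71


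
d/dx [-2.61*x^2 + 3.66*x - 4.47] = 3.66 - 5.22*x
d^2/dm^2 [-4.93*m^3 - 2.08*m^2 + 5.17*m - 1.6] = -29.58*m - 4.16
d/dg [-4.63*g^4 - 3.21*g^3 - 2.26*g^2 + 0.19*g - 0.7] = -18.52*g^3 - 9.63*g^2 - 4.52*g + 0.19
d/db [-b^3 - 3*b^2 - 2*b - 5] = -3*b^2 - 6*b - 2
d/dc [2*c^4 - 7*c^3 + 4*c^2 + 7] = c*(8*c^2 - 21*c + 8)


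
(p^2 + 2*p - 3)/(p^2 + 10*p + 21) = (p - 1)/(p + 7)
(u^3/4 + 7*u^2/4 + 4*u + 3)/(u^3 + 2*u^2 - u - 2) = (u^2 + 5*u + 6)/(4*(u^2 - 1))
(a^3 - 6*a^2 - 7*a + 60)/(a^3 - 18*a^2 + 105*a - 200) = (a^2 - a - 12)/(a^2 - 13*a + 40)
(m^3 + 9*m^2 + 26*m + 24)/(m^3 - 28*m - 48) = (m + 3)/(m - 6)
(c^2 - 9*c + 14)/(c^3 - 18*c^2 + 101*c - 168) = (c - 2)/(c^2 - 11*c + 24)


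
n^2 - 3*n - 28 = (n - 7)*(n + 4)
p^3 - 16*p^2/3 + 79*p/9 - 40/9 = (p - 8/3)*(p - 5/3)*(p - 1)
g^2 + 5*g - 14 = (g - 2)*(g + 7)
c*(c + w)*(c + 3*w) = c^3 + 4*c^2*w + 3*c*w^2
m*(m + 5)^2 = m^3 + 10*m^2 + 25*m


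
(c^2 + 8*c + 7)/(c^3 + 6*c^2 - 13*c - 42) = (c + 1)/(c^2 - c - 6)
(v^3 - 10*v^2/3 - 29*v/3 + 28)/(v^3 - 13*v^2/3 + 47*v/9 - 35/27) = 9*(v^2 - v - 12)/(9*v^2 - 18*v + 5)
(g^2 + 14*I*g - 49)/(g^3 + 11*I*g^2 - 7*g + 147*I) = 1/(g - 3*I)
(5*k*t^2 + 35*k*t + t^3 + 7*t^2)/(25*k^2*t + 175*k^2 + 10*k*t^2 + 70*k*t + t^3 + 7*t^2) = t/(5*k + t)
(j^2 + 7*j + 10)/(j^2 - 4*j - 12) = (j + 5)/(j - 6)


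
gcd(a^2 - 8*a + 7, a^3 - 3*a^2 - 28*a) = a - 7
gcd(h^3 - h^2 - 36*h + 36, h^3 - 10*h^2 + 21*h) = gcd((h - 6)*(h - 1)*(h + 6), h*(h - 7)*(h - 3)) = 1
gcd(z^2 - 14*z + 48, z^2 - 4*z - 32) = z - 8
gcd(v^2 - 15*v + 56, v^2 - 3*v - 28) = v - 7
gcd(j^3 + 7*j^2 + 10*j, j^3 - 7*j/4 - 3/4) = 1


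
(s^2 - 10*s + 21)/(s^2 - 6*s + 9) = (s - 7)/(s - 3)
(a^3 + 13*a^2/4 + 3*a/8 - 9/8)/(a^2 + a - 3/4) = (4*a^2 + 15*a + 9)/(2*(2*a + 3))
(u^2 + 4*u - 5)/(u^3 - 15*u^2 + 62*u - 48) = (u + 5)/(u^2 - 14*u + 48)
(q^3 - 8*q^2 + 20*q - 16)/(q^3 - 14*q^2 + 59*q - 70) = (q^2 - 6*q + 8)/(q^2 - 12*q + 35)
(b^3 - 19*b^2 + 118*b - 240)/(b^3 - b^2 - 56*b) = (b^2 - 11*b + 30)/(b*(b + 7))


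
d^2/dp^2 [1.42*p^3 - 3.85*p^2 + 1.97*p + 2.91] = 8.52*p - 7.7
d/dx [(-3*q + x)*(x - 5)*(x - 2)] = -6*q*x + 21*q + 3*x^2 - 14*x + 10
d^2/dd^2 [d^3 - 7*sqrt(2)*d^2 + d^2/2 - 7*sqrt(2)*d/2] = 6*d - 14*sqrt(2) + 1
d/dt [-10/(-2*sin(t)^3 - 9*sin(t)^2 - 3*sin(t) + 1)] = 30*(-6*sin(t) + cos(2*t) - 2)*cos(t)/(2*sin(t)^3 + 9*sin(t)^2 + 3*sin(t) - 1)^2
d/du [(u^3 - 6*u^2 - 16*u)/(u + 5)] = (2*u^3 + 9*u^2 - 60*u - 80)/(u^2 + 10*u + 25)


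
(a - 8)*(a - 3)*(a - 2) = a^3 - 13*a^2 + 46*a - 48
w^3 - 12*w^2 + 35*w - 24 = (w - 8)*(w - 3)*(w - 1)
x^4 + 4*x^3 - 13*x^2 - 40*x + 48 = (x - 3)*(x - 1)*(x + 4)^2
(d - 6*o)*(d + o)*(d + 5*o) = d^3 - 31*d*o^2 - 30*o^3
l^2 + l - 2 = (l - 1)*(l + 2)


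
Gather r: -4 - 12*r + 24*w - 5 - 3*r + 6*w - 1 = -15*r + 30*w - 10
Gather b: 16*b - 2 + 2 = 16*b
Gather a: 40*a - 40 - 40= 40*a - 80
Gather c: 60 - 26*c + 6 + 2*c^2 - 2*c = 2*c^2 - 28*c + 66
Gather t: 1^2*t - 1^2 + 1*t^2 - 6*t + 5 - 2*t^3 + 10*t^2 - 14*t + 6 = -2*t^3 + 11*t^2 - 19*t + 10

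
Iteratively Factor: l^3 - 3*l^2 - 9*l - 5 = (l + 1)*(l^2 - 4*l - 5) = (l + 1)^2*(l - 5)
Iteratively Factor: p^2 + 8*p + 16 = (p + 4)*(p + 4)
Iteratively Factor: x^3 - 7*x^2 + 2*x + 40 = (x - 5)*(x^2 - 2*x - 8) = (x - 5)*(x + 2)*(x - 4)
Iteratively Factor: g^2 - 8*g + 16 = (g - 4)*(g - 4)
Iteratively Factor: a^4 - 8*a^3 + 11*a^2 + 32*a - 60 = (a - 3)*(a^3 - 5*a^2 - 4*a + 20) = (a - 3)*(a + 2)*(a^2 - 7*a + 10) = (a - 5)*(a - 3)*(a + 2)*(a - 2)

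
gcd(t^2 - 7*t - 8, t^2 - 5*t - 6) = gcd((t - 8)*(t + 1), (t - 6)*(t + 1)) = t + 1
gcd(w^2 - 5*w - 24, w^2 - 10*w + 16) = w - 8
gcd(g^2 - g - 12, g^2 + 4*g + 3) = g + 3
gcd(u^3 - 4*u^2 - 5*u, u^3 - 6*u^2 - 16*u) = u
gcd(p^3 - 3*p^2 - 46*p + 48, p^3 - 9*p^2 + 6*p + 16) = p - 8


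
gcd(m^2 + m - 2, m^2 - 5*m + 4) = m - 1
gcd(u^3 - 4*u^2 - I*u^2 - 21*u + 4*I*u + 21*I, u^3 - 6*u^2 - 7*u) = u - 7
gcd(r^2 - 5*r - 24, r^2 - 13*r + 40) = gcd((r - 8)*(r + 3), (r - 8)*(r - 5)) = r - 8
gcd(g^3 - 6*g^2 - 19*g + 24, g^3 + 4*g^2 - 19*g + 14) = g - 1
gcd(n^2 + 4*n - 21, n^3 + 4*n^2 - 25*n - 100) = 1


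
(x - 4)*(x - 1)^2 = x^3 - 6*x^2 + 9*x - 4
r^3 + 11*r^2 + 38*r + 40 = (r + 2)*(r + 4)*(r + 5)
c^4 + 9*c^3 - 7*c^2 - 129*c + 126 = (c - 3)*(c - 1)*(c + 6)*(c + 7)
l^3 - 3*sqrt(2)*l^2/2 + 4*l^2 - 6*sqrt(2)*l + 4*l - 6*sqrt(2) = (l + 2)^2*(l - 3*sqrt(2)/2)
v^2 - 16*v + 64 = (v - 8)^2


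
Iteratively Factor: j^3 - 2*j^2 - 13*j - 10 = (j + 2)*(j^2 - 4*j - 5) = (j + 1)*(j + 2)*(j - 5)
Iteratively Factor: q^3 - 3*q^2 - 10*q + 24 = (q - 2)*(q^2 - q - 12) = (q - 4)*(q - 2)*(q + 3)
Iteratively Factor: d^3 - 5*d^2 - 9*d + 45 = (d + 3)*(d^2 - 8*d + 15) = (d - 3)*(d + 3)*(d - 5)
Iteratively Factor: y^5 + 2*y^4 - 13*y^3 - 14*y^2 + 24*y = (y + 2)*(y^4 - 13*y^2 + 12*y) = y*(y + 2)*(y^3 - 13*y + 12) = y*(y - 1)*(y + 2)*(y^2 + y - 12) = y*(y - 3)*(y - 1)*(y + 2)*(y + 4)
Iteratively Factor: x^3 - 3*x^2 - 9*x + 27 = (x - 3)*(x^2 - 9) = (x - 3)*(x + 3)*(x - 3)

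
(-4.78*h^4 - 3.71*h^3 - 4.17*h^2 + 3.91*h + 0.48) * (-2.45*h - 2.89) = 11.711*h^5 + 22.9037*h^4 + 20.9384*h^3 + 2.4718*h^2 - 12.4759*h - 1.3872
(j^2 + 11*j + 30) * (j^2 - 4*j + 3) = j^4 + 7*j^3 - 11*j^2 - 87*j + 90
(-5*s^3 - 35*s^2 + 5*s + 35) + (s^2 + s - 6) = -5*s^3 - 34*s^2 + 6*s + 29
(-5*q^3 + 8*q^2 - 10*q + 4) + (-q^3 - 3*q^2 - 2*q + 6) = -6*q^3 + 5*q^2 - 12*q + 10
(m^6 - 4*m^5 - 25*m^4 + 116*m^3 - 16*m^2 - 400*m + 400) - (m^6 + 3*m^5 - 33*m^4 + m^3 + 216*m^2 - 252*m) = -7*m^5 + 8*m^4 + 115*m^3 - 232*m^2 - 148*m + 400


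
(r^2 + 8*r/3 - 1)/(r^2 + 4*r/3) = (3*r^2 + 8*r - 3)/(r*(3*r + 4))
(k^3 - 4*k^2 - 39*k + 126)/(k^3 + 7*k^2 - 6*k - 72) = (k - 7)/(k + 4)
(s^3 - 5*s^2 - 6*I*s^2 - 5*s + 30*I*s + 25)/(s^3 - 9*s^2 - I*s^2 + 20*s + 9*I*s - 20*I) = (s - 5*I)/(s - 4)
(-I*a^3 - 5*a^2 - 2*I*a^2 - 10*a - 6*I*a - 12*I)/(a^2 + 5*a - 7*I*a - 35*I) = (-I*a^3 + a^2*(-5 - 2*I) + a*(-10 - 6*I) - 12*I)/(a^2 + a*(5 - 7*I) - 35*I)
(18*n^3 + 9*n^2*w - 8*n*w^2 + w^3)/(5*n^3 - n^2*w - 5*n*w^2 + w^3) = (18*n^2 - 9*n*w + w^2)/(5*n^2 - 6*n*w + w^2)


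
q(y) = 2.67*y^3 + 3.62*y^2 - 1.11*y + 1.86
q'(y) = 8.01*y^2 + 7.24*y - 1.11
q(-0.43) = 2.79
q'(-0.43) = -2.74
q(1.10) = 8.57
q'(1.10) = 16.55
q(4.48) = 309.62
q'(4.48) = 192.09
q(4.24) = 265.75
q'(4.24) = 173.59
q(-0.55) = 3.12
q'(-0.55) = -2.67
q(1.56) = 19.07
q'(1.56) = 29.68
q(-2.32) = -9.42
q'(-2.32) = 25.21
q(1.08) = 8.25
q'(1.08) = 16.05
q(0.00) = 1.86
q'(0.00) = -1.11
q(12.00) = 5123.58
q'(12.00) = 1239.21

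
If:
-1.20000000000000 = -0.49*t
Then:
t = 2.45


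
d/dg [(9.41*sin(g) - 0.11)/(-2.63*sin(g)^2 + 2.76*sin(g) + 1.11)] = (24.7483*sin(g)^2 - 0.578600000000002*sin(g) + 10.7487)*cos(g)/(6.9169*sin(g)^4 - 14.5176*sin(g)^3 + 1.779*sin(g)^2 + 6.1272*sin(g) + 1.2321)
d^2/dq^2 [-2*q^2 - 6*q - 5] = -4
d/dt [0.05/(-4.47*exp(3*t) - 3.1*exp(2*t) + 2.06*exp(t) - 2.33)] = (0.6705*exp(2*t) + 0.31*exp(t) - 0.103)*exp(t)/(4.47*exp(3*t) + 3.1*exp(2*t) - 2.06*exp(t) + 2.33)^2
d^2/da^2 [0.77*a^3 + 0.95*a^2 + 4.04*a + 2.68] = 4.62*a + 1.9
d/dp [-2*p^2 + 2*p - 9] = 2 - 4*p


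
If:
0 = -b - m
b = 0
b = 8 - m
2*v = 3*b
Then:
No Solution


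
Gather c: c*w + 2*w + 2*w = c*w + 4*w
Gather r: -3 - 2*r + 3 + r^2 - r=r^2 - 3*r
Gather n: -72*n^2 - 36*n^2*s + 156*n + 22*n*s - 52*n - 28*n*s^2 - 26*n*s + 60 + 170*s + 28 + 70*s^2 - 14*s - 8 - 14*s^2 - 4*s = n^2*(-36*s - 72) + n*(-28*s^2 - 4*s + 104) + 56*s^2 + 152*s + 80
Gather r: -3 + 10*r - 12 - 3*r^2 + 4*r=-3*r^2 + 14*r - 15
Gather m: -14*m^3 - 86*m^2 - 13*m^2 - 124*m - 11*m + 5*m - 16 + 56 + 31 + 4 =-14*m^3 - 99*m^2 - 130*m + 75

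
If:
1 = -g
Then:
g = -1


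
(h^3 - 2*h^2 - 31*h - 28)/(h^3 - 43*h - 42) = (h + 4)/(h + 6)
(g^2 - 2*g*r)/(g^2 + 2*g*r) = (g - 2*r)/(g + 2*r)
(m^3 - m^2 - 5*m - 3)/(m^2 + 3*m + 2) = (m^2 - 2*m - 3)/(m + 2)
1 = 1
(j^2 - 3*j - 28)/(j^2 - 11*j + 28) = (j + 4)/(j - 4)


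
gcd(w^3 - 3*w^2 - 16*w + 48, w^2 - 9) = w - 3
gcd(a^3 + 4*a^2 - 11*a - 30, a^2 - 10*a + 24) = 1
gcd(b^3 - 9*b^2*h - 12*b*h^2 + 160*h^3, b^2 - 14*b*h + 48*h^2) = b - 8*h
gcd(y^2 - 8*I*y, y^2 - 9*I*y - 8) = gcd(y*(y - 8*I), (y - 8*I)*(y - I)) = y - 8*I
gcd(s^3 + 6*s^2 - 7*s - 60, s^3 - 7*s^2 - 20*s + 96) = s^2 + s - 12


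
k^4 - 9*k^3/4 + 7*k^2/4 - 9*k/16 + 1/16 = (k - 1)*(k - 1/2)^2*(k - 1/4)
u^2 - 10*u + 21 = (u - 7)*(u - 3)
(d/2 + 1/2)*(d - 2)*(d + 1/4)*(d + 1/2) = d^4/2 - d^3/8 - 21*d^2/16 - 13*d/16 - 1/8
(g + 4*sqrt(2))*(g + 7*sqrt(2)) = g^2 + 11*sqrt(2)*g + 56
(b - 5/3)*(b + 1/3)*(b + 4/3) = b^3 - 7*b/3 - 20/27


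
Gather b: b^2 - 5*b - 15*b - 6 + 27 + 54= b^2 - 20*b + 75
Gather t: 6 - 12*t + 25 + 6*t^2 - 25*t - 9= 6*t^2 - 37*t + 22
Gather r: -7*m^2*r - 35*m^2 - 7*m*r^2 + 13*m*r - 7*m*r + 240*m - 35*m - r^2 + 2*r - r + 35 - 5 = -35*m^2 + 205*m + r^2*(-7*m - 1) + r*(-7*m^2 + 6*m + 1) + 30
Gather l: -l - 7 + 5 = -l - 2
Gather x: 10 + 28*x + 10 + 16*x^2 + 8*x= 16*x^2 + 36*x + 20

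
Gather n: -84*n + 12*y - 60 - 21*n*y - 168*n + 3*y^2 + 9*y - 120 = n*(-21*y - 252) + 3*y^2 + 21*y - 180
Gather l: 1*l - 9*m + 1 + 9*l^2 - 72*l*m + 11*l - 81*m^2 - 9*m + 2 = 9*l^2 + l*(12 - 72*m) - 81*m^2 - 18*m + 3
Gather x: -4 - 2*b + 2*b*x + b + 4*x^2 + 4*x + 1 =-b + 4*x^2 + x*(2*b + 4) - 3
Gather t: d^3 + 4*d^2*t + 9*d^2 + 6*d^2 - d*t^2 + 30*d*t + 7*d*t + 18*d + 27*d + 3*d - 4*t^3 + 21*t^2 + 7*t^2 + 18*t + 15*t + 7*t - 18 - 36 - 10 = d^3 + 15*d^2 + 48*d - 4*t^3 + t^2*(28 - d) + t*(4*d^2 + 37*d + 40) - 64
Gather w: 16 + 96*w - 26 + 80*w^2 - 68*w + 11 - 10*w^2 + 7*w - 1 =70*w^2 + 35*w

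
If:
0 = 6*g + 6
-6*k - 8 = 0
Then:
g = -1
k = -4/3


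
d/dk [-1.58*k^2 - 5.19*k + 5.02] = -3.16*k - 5.19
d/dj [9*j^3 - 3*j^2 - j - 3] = 27*j^2 - 6*j - 1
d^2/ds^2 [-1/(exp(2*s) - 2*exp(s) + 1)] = (-4*exp(s) - 2)*exp(s)/(exp(4*s) - 4*exp(3*s) + 6*exp(2*s) - 4*exp(s) + 1)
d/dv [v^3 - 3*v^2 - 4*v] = 3*v^2 - 6*v - 4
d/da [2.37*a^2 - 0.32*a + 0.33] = 4.74*a - 0.32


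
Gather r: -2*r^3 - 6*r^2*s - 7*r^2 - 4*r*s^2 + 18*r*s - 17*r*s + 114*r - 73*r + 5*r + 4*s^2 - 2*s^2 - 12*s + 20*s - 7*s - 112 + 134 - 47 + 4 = -2*r^3 + r^2*(-6*s - 7) + r*(-4*s^2 + s + 46) + 2*s^2 + s - 21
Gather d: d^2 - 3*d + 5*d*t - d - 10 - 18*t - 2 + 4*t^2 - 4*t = d^2 + d*(5*t - 4) + 4*t^2 - 22*t - 12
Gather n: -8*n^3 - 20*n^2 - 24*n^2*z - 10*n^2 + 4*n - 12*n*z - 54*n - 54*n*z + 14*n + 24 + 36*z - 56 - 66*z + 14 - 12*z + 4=-8*n^3 + n^2*(-24*z - 30) + n*(-66*z - 36) - 42*z - 14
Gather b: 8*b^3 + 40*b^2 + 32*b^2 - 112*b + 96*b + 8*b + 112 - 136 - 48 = 8*b^3 + 72*b^2 - 8*b - 72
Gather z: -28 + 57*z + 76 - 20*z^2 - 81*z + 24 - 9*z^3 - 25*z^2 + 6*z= -9*z^3 - 45*z^2 - 18*z + 72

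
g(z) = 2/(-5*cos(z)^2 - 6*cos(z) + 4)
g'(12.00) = 0.72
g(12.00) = -0.43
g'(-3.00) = -0.04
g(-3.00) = 0.40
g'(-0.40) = 0.36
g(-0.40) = -0.35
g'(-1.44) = 1.48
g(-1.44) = 0.64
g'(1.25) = -6.69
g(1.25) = 1.24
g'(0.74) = -1.81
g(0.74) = -0.63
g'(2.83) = 0.08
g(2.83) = 0.39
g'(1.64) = -0.55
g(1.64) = 0.46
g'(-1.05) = 381.83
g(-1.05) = -8.96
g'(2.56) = 0.08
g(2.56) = 0.36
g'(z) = 2*(-10*sin(z)*cos(z) - 6*sin(z))/(-5*cos(z)^2 - 6*cos(z) + 4)^2 = -4*(5*cos(z) + 3)*sin(z)/(5*cos(z)^2 + 6*cos(z) - 4)^2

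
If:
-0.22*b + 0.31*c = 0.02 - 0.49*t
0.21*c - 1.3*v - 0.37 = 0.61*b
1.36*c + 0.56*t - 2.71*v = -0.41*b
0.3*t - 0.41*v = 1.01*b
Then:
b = -2.58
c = 7.39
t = -5.80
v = 2.12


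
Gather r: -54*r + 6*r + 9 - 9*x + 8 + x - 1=-48*r - 8*x + 16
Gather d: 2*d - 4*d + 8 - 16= -2*d - 8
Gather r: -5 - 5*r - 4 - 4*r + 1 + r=-8*r - 8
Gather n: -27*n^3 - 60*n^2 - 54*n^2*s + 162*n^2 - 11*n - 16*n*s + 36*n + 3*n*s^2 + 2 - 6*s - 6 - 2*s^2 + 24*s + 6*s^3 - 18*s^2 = -27*n^3 + n^2*(102 - 54*s) + n*(3*s^2 - 16*s + 25) + 6*s^3 - 20*s^2 + 18*s - 4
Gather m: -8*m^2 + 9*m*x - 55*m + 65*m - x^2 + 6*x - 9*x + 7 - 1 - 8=-8*m^2 + m*(9*x + 10) - x^2 - 3*x - 2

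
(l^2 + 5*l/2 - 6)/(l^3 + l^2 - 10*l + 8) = (l - 3/2)/(l^2 - 3*l + 2)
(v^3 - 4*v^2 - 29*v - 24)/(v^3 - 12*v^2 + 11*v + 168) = (v + 1)/(v - 7)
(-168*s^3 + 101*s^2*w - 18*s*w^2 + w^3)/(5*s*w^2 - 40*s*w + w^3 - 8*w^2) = (-168*s^3 + 101*s^2*w - 18*s*w^2 + w^3)/(w*(5*s*w - 40*s + w^2 - 8*w))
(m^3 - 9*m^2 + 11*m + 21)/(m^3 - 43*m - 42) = (m - 3)/(m + 6)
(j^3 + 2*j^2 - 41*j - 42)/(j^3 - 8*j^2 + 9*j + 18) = (j + 7)/(j - 3)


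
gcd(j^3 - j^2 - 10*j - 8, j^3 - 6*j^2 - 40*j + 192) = j - 4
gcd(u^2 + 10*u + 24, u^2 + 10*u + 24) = u^2 + 10*u + 24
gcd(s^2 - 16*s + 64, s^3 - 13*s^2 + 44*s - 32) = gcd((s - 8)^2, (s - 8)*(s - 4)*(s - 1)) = s - 8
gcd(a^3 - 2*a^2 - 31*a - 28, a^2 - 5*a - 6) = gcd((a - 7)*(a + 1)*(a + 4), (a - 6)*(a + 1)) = a + 1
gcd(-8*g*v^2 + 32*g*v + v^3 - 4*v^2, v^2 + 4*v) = v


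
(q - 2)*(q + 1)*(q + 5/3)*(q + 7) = q^4 + 23*q^3/3 + q^2 - 29*q - 70/3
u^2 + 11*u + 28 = (u + 4)*(u + 7)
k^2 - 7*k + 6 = (k - 6)*(k - 1)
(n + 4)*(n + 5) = n^2 + 9*n + 20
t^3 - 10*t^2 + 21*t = t*(t - 7)*(t - 3)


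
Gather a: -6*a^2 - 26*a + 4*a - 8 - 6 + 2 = -6*a^2 - 22*a - 12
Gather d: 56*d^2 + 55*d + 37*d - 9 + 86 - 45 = 56*d^2 + 92*d + 32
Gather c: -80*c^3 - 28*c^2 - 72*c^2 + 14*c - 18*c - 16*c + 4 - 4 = -80*c^3 - 100*c^2 - 20*c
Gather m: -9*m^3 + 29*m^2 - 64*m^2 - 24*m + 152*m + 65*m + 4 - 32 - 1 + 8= -9*m^3 - 35*m^2 + 193*m - 21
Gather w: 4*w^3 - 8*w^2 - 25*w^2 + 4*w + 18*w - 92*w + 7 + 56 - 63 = 4*w^3 - 33*w^2 - 70*w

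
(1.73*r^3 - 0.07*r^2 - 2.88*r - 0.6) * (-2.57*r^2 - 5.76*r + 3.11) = -4.4461*r^5 - 9.7849*r^4 + 13.1851*r^3 + 17.9131*r^2 - 5.5008*r - 1.866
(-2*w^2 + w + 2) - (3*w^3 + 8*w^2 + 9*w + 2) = -3*w^3 - 10*w^2 - 8*w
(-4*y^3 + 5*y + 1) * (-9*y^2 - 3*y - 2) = 36*y^5 + 12*y^4 - 37*y^3 - 24*y^2 - 13*y - 2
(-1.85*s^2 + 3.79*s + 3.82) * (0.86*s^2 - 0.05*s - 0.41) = -1.591*s^4 + 3.3519*s^3 + 3.8542*s^2 - 1.7449*s - 1.5662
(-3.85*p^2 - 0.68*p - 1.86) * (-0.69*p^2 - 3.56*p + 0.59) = 2.6565*p^4 + 14.1752*p^3 + 1.4327*p^2 + 6.2204*p - 1.0974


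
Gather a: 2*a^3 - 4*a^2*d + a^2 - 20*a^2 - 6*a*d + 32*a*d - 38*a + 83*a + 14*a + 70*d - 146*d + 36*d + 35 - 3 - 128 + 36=2*a^3 + a^2*(-4*d - 19) + a*(26*d + 59) - 40*d - 60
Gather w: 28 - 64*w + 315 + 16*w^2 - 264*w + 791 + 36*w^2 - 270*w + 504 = 52*w^2 - 598*w + 1638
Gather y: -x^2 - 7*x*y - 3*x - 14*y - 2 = -x^2 - 3*x + y*(-7*x - 14) - 2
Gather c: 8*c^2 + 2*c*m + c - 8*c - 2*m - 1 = 8*c^2 + c*(2*m - 7) - 2*m - 1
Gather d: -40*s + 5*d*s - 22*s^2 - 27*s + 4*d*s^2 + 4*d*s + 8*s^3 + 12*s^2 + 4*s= d*(4*s^2 + 9*s) + 8*s^3 - 10*s^2 - 63*s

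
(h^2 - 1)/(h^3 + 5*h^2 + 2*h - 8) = (h + 1)/(h^2 + 6*h + 8)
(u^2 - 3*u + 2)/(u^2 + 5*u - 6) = (u - 2)/(u + 6)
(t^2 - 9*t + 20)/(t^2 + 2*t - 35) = (t - 4)/(t + 7)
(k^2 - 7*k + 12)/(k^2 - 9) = (k - 4)/(k + 3)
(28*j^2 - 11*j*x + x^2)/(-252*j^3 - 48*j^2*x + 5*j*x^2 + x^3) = (-4*j + x)/(36*j^2 + 12*j*x + x^2)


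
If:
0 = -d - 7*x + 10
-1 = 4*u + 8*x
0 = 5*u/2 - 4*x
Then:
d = 755/72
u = -1/9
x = -5/72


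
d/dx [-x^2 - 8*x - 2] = -2*x - 8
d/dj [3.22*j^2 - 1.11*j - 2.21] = 6.44*j - 1.11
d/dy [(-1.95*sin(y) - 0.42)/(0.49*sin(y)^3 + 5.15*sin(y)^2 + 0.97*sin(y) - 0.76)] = (1.911*sin(y)^3 + 10.6599*sin(y)^2 + 4.326*sin(y) + 1.8894)*cos(y)/(0.2401*sin(y)^6 + 5.047*sin(y)^5 + 27.4731*sin(y)^4 + 9.2462*sin(y)^3 - 6.8871*sin(y)^2 - 1.4744*sin(y) + 0.5776)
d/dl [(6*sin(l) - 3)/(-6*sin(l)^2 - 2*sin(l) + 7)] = 36*(sin(l)^2 - sin(l) + 1)*cos(l)/(6*sin(l)^2 + 2*sin(l) - 7)^2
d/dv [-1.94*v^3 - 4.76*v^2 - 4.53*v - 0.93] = -5.82*v^2 - 9.52*v - 4.53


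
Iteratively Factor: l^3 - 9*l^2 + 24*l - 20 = (l - 2)*(l^2 - 7*l + 10) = (l - 5)*(l - 2)*(l - 2)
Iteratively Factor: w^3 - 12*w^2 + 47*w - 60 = (w - 5)*(w^2 - 7*w + 12) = (w - 5)*(w - 4)*(w - 3)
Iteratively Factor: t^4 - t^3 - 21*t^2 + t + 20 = (t + 4)*(t^3 - 5*t^2 - t + 5) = (t - 1)*(t + 4)*(t^2 - 4*t - 5) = (t - 1)*(t + 1)*(t + 4)*(t - 5)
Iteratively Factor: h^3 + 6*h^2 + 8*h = (h + 4)*(h^2 + 2*h) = (h + 2)*(h + 4)*(h)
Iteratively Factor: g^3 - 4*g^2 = (g)*(g^2 - 4*g) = g*(g - 4)*(g)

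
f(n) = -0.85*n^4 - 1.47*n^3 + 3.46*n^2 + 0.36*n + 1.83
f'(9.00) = -2773.17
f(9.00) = -6363.15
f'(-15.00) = 10379.31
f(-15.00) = -37295.07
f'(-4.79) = 239.70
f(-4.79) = -206.42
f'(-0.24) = -1.51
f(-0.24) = 1.96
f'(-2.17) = -0.68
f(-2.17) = 13.51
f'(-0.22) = -1.34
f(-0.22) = 1.93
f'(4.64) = -402.13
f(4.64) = -462.85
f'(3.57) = -185.84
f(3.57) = -157.74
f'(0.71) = 1.83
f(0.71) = 3.09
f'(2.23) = -43.84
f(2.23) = -17.48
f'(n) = -3.4*n^3 - 4.41*n^2 + 6.92*n + 0.36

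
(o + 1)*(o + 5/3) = o^2 + 8*o/3 + 5/3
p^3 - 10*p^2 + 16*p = p*(p - 8)*(p - 2)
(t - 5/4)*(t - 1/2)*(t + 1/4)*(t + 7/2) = t^4 + 2*t^3 - 81*t^2/16 + 13*t/16 + 35/64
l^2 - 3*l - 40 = (l - 8)*(l + 5)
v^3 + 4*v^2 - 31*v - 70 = (v - 5)*(v + 2)*(v + 7)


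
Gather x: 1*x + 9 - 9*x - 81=-8*x - 72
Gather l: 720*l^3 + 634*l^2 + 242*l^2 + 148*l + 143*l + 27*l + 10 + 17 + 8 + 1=720*l^3 + 876*l^2 + 318*l + 36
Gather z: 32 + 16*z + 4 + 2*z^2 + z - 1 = 2*z^2 + 17*z + 35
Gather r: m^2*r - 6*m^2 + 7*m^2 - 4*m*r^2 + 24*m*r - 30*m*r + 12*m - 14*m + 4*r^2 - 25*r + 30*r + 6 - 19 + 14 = m^2 - 2*m + r^2*(4 - 4*m) + r*(m^2 - 6*m + 5) + 1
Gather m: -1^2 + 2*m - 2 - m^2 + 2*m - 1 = -m^2 + 4*m - 4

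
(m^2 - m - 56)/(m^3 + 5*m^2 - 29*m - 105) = (m - 8)/(m^2 - 2*m - 15)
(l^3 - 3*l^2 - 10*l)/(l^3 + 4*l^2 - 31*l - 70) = l/(l + 7)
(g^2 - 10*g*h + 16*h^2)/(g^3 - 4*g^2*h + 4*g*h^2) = (g - 8*h)/(g*(g - 2*h))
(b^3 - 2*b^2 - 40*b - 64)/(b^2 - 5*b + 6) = (b^3 - 2*b^2 - 40*b - 64)/(b^2 - 5*b + 6)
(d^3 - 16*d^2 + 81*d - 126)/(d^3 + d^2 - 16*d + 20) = (d^3 - 16*d^2 + 81*d - 126)/(d^3 + d^2 - 16*d + 20)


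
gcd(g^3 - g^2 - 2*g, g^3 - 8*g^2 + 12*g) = g^2 - 2*g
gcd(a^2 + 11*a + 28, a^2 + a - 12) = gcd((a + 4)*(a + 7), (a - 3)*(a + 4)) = a + 4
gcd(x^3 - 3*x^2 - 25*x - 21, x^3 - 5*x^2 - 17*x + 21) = x^2 - 4*x - 21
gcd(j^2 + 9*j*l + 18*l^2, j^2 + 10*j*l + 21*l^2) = j + 3*l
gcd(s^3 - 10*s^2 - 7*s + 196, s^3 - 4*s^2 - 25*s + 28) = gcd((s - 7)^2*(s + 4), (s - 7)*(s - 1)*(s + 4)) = s^2 - 3*s - 28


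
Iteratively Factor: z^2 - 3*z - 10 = (z + 2)*(z - 5)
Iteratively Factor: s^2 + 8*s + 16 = (s + 4)*(s + 4)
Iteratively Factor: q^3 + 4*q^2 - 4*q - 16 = (q + 4)*(q^2 - 4) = (q + 2)*(q + 4)*(q - 2)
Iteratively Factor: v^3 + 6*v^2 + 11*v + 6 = (v + 1)*(v^2 + 5*v + 6) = (v + 1)*(v + 2)*(v + 3)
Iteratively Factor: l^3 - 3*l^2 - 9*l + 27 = (l - 3)*(l^2 - 9) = (l - 3)^2*(l + 3)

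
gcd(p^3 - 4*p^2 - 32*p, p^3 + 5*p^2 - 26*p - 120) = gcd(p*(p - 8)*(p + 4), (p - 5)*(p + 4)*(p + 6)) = p + 4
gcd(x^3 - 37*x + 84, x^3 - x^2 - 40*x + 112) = x^2 + 3*x - 28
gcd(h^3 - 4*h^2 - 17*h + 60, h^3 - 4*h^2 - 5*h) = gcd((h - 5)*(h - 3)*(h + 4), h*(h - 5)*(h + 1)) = h - 5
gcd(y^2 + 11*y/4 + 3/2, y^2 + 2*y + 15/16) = y + 3/4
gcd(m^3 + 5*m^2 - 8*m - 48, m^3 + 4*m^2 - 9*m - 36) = m^2 + m - 12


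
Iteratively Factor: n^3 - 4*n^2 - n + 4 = (n - 4)*(n^2 - 1) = (n - 4)*(n - 1)*(n + 1)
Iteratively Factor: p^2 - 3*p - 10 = (p + 2)*(p - 5)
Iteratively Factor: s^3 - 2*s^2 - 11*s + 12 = (s - 4)*(s^2 + 2*s - 3) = (s - 4)*(s + 3)*(s - 1)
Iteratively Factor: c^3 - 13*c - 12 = (c + 1)*(c^2 - c - 12) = (c - 4)*(c + 1)*(c + 3)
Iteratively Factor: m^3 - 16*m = (m - 4)*(m^2 + 4*m) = m*(m - 4)*(m + 4)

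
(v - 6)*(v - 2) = v^2 - 8*v + 12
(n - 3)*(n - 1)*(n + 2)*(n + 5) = n^4 + 3*n^3 - 15*n^2 - 19*n + 30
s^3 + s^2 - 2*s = s*(s - 1)*(s + 2)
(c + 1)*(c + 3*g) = c^2 + 3*c*g + c + 3*g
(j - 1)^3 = j^3 - 3*j^2 + 3*j - 1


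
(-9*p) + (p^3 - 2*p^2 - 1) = p^3 - 2*p^2 - 9*p - 1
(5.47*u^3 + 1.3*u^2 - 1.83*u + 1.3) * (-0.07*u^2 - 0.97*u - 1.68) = -0.3829*u^5 - 5.3969*u^4 - 10.3225*u^3 - 0.4999*u^2 + 1.8134*u - 2.184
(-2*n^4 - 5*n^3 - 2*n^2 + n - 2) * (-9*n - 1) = 18*n^5 + 47*n^4 + 23*n^3 - 7*n^2 + 17*n + 2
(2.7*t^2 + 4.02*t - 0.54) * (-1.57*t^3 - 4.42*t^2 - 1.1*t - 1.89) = -4.239*t^5 - 18.2454*t^4 - 19.8906*t^3 - 7.1382*t^2 - 7.0038*t + 1.0206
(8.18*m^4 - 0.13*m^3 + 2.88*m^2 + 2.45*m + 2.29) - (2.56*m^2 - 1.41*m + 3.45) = 8.18*m^4 - 0.13*m^3 + 0.32*m^2 + 3.86*m - 1.16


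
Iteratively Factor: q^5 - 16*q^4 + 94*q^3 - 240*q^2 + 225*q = (q - 5)*(q^4 - 11*q^3 + 39*q^2 - 45*q) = (q - 5)*(q - 3)*(q^3 - 8*q^2 + 15*q) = (q - 5)*(q - 3)^2*(q^2 - 5*q) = (q - 5)^2*(q - 3)^2*(q)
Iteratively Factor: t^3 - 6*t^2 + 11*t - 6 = (t - 3)*(t^2 - 3*t + 2) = (t - 3)*(t - 1)*(t - 2)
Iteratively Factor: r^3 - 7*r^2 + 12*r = (r - 3)*(r^2 - 4*r) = r*(r - 3)*(r - 4)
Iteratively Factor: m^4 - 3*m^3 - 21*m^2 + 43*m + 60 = (m + 4)*(m^3 - 7*m^2 + 7*m + 15) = (m - 5)*(m + 4)*(m^2 - 2*m - 3) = (m - 5)*(m - 3)*(m + 4)*(m + 1)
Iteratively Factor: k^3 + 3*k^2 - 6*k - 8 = (k + 4)*(k^2 - k - 2) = (k + 1)*(k + 4)*(k - 2)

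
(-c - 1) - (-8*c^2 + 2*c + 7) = 8*c^2 - 3*c - 8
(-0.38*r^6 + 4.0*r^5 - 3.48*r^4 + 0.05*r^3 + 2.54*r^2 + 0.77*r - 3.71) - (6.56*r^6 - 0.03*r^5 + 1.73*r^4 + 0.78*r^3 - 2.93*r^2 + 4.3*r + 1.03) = -6.94*r^6 + 4.03*r^5 - 5.21*r^4 - 0.73*r^3 + 5.47*r^2 - 3.53*r - 4.74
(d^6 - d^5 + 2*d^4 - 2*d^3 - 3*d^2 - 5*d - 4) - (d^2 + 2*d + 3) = d^6 - d^5 + 2*d^4 - 2*d^3 - 4*d^2 - 7*d - 7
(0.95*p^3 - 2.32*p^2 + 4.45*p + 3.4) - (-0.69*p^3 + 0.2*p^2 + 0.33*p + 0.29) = 1.64*p^3 - 2.52*p^2 + 4.12*p + 3.11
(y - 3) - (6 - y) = 2*y - 9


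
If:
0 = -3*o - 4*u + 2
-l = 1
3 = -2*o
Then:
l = -1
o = -3/2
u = 13/8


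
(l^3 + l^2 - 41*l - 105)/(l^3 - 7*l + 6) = (l^2 - 2*l - 35)/(l^2 - 3*l + 2)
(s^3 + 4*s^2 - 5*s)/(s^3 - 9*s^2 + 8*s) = (s + 5)/(s - 8)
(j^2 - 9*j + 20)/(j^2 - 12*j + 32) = (j - 5)/(j - 8)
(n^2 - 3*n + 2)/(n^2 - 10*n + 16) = (n - 1)/(n - 8)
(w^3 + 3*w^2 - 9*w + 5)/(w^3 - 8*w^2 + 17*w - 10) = (w^2 + 4*w - 5)/(w^2 - 7*w + 10)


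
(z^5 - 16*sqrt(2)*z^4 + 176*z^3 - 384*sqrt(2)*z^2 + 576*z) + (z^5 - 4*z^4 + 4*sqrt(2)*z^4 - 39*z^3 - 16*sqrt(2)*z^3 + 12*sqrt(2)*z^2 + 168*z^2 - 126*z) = 2*z^5 - 12*sqrt(2)*z^4 - 4*z^4 - 16*sqrt(2)*z^3 + 137*z^3 - 372*sqrt(2)*z^2 + 168*z^2 + 450*z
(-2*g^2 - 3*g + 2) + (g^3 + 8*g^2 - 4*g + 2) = g^3 + 6*g^2 - 7*g + 4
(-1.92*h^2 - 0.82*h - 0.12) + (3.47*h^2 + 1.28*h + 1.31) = 1.55*h^2 + 0.46*h + 1.19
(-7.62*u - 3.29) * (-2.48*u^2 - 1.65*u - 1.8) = 18.8976*u^3 + 20.7322*u^2 + 19.1445*u + 5.922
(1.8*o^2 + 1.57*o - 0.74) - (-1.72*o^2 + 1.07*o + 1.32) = 3.52*o^2 + 0.5*o - 2.06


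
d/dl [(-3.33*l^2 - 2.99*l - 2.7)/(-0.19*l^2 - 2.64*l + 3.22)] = (8.2231*l^2 - 22.4712*l - 16.7558)/(0.0361*l^4 + 1.0032*l^3 + 5.746*l^2 - 17.0016*l + 10.3684)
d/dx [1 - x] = -1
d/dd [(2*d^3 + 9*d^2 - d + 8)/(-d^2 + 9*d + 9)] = (-2*d^4 + 36*d^3 + 134*d^2 + 178*d - 81)/(d^4 - 18*d^3 + 63*d^2 + 162*d + 81)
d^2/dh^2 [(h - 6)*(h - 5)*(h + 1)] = 6*h - 20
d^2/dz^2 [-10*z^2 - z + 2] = -20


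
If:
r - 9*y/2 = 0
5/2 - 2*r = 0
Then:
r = 5/4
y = 5/18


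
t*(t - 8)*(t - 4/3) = t^3 - 28*t^2/3 + 32*t/3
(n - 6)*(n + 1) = n^2 - 5*n - 6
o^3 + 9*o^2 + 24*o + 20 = (o + 2)^2*(o + 5)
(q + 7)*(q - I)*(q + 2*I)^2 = q^4 + 7*q^3 + 3*I*q^3 + 21*I*q^2 + 4*I*q + 28*I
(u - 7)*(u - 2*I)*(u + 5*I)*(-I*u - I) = -I*u^4 + 3*u^3 + 6*I*u^3 - 18*u^2 - 3*I*u^2 - 21*u + 60*I*u + 70*I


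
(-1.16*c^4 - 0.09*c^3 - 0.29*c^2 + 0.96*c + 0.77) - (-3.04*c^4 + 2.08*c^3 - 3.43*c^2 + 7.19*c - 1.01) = 1.88*c^4 - 2.17*c^3 + 3.14*c^2 - 6.23*c + 1.78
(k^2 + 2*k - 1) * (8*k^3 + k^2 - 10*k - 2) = 8*k^5 + 17*k^4 - 16*k^3 - 23*k^2 + 6*k + 2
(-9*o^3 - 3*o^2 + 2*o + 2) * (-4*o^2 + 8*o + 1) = 36*o^5 - 60*o^4 - 41*o^3 + 5*o^2 + 18*o + 2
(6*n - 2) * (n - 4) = 6*n^2 - 26*n + 8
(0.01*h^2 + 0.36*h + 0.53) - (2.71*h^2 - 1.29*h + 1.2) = -2.7*h^2 + 1.65*h - 0.67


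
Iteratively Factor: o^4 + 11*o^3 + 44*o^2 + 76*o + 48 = (o + 3)*(o^3 + 8*o^2 + 20*o + 16) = (o + 2)*(o + 3)*(o^2 + 6*o + 8) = (o + 2)*(o + 3)*(o + 4)*(o + 2)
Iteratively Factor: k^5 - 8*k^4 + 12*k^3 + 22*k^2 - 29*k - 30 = (k - 5)*(k^4 - 3*k^3 - 3*k^2 + 7*k + 6) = (k - 5)*(k - 3)*(k^3 - 3*k - 2) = (k - 5)*(k - 3)*(k + 1)*(k^2 - k - 2) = (k - 5)*(k - 3)*(k + 1)^2*(k - 2)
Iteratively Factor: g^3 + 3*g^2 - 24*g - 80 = (g + 4)*(g^2 - g - 20) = (g - 5)*(g + 4)*(g + 4)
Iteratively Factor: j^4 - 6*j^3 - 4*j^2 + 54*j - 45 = (j - 1)*(j^3 - 5*j^2 - 9*j + 45) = (j - 3)*(j - 1)*(j^2 - 2*j - 15) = (j - 5)*(j - 3)*(j - 1)*(j + 3)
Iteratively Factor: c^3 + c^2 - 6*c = (c)*(c^2 + c - 6) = c*(c - 2)*(c + 3)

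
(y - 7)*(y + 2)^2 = y^3 - 3*y^2 - 24*y - 28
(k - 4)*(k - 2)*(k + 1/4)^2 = k^4 - 11*k^3/2 + 81*k^2/16 + 29*k/8 + 1/2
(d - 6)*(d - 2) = d^2 - 8*d + 12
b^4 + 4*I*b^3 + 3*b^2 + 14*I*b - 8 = (b - 2*I)*(b + I)^2*(b + 4*I)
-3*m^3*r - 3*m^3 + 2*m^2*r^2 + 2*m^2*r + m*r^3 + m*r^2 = (-m + r)*(3*m + r)*(m*r + m)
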